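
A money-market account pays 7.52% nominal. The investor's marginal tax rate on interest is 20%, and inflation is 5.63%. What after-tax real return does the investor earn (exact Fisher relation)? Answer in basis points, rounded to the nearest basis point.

After-tax nominal return = 7.52% × (1 − 0.2) = 6.0160%.
1 + r = 1.06016 / 1.05630 = 1.003654
After-tax real rate = 1.003654 − 1 → 37 basis points.

37 basis points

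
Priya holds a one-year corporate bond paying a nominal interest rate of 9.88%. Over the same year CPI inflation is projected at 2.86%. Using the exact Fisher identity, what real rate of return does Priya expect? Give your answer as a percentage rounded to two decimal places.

1 + r = 1.09880 / 1.02860 = 1.068248
r = 1.068248 − 1 = 6.8248%, i.e. 6.82%.

6.82%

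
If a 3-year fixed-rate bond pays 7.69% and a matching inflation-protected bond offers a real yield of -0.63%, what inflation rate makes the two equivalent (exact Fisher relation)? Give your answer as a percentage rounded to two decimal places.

8.37%

(1 + π) = (1 + i)/(1 + r) = 1.07690 / 0.99370 = 1.083727
Break-even inflation = 1.083727 − 1 → 8.37%.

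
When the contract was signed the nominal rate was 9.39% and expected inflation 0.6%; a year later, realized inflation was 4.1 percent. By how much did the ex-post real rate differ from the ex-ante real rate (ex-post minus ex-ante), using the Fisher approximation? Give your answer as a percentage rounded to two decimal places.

-3.50%

Ex-ante: 9.39% − 0.6% = 8.790%
Ex-post: 9.39% − 4.1% = 5.290%
Difference (ex-post − ex-ante) = -3.5000% → -3.50%.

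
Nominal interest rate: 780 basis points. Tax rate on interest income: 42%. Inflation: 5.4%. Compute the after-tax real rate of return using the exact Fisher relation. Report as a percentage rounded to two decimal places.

After-tax nominal return = 7.8% × (1 − 0.42) = 4.5240%.
1 + r = 1.04524 / 1.05400 = 0.991689
After-tax real rate = 0.991689 − 1 → -0.83%.

-0.83%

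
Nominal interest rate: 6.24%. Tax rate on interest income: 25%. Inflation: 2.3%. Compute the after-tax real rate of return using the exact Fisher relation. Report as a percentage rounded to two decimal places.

2.33%

After-tax nominal return = 6.24% × (1 − 0.25) = 4.6800%.
1 + r = 1.04680 / 1.02300 = 1.023265
After-tax real rate = 1.023265 − 1 → 2.33%.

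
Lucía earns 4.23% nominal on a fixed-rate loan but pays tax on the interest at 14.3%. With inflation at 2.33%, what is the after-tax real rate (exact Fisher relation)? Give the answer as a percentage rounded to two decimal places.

1.27%

After-tax nominal return = 4.23% × (1 − 0.143) = 3.62511%.
1 + r = 1.0362511 / 1.02330 = 1.012656
After-tax real rate = 1.012656 − 1 → 1.27%.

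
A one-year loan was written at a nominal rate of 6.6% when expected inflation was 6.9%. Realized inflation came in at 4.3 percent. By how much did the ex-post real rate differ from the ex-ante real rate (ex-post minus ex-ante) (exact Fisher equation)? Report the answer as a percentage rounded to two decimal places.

2.49%

Ex-ante: (1 + 0.0660)/(1 + 0.0690) − 1 = -0.2806%
Ex-post: (1 + 0.0660)/(1 + 0.0430) − 1 = 2.2052%
Difference (ex-post − ex-ante) = 2.4858% → 2.49%.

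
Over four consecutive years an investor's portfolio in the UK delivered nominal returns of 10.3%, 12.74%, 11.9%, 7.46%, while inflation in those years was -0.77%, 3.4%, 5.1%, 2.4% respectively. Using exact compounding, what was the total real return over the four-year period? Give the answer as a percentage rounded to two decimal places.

35.41%

Compound the nominal returns: 1.1030 × 1.1274 × 1.1190 × 1.0746 = 1.495307.
Compound inflation: 0.9923 × 1.0340 × 1.0510 × 1.0240 = 1.104247.
Deflate: 1.495307 / 1.104247 = 1.354142.
Total real return = 1.354142 − 1 → 35.41%.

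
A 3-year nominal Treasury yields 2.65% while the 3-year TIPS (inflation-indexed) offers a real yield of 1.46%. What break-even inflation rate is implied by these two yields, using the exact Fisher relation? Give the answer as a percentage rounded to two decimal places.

1.17%

(1 + π) = (1 + i)/(1 + r) = 1.02650 / 1.01460 = 1.011729
Break-even inflation = 1.011729 − 1 → 1.17%.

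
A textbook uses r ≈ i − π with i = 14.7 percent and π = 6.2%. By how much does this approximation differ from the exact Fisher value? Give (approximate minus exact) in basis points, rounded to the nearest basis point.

50 basis points

Approximate: r ≈ 14.700% − 6.200% = 8.5000%
Exact: (1 + 0.1470)/(1 + 0.0620) − 1 = 8.0038%
Error = 8.5000% − 8.0038% = 0.4962% → 50 basis points.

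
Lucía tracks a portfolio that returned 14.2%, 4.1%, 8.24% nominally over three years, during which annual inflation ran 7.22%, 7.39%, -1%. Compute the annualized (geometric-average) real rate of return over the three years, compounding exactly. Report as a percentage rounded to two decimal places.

4.12%

Compound the nominal returns: 1.1420 × 1.0410 × 1.0824 = 1.28678093.
Compound inflation: 1.0722 × 1.0739 × 0.9900 = 1.13992122.
Deflate: 1.28678093 / 1.13992122 = 1.12883321.
Annualized real rate = 1.12883321^(1/3) − 1 = 4.1222% → 4.12%.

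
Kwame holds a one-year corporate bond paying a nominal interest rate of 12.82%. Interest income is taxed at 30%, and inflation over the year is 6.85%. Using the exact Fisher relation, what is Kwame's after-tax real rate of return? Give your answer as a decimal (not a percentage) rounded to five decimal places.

0.01988

After-tax nominal return = 12.82% × (1 − 0.3) = 8.9740%.
1 + r = 1.08974 / 1.06850 = 1.019878
After-tax real rate = 1.019878 − 1 → 0.01988.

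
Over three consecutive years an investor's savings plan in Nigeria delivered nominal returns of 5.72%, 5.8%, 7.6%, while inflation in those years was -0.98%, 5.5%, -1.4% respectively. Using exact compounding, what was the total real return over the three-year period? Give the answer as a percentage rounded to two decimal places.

Compound the nominal returns: 1.0572 × 1.0580 × 1.0760 = 1.203525.
Compound inflation: 0.9902 × 1.0550 × 0.9860 = 1.030036.
Deflate: 1.203525 / 1.030036 = 1.168430.
Total real return = 1.168430 − 1 → 16.84%.

16.84%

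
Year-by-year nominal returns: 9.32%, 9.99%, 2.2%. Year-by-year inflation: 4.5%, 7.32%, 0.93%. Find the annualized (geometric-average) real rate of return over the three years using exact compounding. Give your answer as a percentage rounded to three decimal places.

Compound the nominal returns: 1.0932 × 1.0999 × 1.0220 = 1.22886371.
Compound inflation: 1.0450 × 1.0732 × 1.0093 = 1.13192389.
Deflate: 1.22886371 / 1.13192389 = 1.08564164.
Annualized real rate = 1.08564164^(1/3) − 1 = 2.7769% → 2.777%.

2.777%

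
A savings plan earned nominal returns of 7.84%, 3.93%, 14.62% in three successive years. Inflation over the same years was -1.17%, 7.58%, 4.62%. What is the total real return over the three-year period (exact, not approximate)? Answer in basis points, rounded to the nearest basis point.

1549 basis points

Compound the nominal returns: 1.0784 × 1.0393 × 1.1462 = 1.284639.
Compound inflation: 0.9883 × 1.0758 × 1.0462 = 1.112334.
Deflate: 1.284639 / 1.112334 = 1.154905.
Total real return = 1.154905 − 1 → 1549 basis points.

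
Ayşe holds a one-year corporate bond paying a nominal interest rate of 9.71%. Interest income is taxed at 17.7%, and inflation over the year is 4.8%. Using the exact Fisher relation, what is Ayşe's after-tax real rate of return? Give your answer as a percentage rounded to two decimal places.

3.05%

After-tax nominal return = 9.71% × (1 − 0.177) = 7.99133%.
1 + r = 1.0799133 / 1.04800 = 1.030452
After-tax real rate = 1.030452 − 1 → 3.05%.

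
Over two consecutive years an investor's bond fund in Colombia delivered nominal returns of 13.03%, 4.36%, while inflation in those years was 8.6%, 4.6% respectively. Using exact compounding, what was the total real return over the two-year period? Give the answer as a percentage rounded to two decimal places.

Nominal growth factor = 1.1303 × 1.0436 = 1.179581
Price-level growth factor = 1.0860 × 1.0460 = 1.135956
Real growth factor = 1.179581 / 1.135956 = 1.038404
Total real return = 1.038404 − 1 → 3.84%.

3.84%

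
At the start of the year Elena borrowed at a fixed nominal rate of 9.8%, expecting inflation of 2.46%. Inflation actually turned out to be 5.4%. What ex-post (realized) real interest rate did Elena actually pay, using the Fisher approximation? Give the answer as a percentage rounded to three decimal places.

Ex-post: 9.8% − 5.4% = 4.400%
So the realized real rate is 4.400%.

4.400%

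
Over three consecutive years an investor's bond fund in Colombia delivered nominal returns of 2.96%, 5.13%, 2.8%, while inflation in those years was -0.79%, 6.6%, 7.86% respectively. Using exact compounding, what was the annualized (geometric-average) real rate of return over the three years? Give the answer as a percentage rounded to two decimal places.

-0.82%

Compound the nominal returns: 1.0296 × 1.0513 × 1.0280 = 1.11272620.
Compound inflation: 0.9921 × 1.0660 × 1.0786 = 1.14070428.
Deflate: 1.11272620 / 1.14070428 = 0.97547298.
Annualized real rate = 0.97547298^(1/3) − 1 = -0.8243% → -0.82%.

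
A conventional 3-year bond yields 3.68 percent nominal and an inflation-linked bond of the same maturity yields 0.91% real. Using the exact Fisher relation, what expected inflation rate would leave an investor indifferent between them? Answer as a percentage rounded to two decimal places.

(1 + π) = (1 + i)/(1 + r) = 1.03680 / 1.00910 = 1.0274502
Break-even inflation = 1.0274502 − 1 → 2.75%.

2.75%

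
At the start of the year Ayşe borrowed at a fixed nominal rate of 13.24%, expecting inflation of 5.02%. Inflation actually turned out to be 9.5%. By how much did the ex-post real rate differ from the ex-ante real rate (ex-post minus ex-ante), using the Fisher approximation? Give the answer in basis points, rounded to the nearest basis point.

-448 basis points

Ex-ante: 13.24% − 5.02% = 8.220%
Ex-post: 13.24% − 9.5% = 3.740%
Difference (ex-post − ex-ante) = -4.4800% → -448 basis points.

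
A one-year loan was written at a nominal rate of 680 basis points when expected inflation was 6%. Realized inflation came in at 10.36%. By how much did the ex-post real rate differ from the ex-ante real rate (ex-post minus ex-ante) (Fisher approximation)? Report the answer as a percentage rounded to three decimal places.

-4.360%

Ex-ante: 6.8% − 6% = 0.800%
Ex-post: 6.8% − 10.36% = -3.560%
Difference (ex-post − ex-ante) = -4.3600% → -4.360%.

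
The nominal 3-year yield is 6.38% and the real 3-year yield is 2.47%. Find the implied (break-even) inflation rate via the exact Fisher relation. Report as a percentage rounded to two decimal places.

(1 + π) = (1 + i)/(1 + r) = 1.06380 / 1.02470 = 1.038158
Break-even inflation = 1.038158 − 1 → 3.82%.

3.82%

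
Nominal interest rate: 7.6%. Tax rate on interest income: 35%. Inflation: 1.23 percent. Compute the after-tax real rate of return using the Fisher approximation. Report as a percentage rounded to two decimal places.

After-tax nominal return = 7.6% × (1 − 0.35) = 4.9400%.
r ≈ 4.9400% − 1.23% → 3.71%.

3.71%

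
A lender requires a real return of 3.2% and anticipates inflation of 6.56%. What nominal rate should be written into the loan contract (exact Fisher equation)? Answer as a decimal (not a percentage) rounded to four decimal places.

(1 + i) = (1 + r)(1 + π) = 1.03200 × 1.06560 = 1.0996992
i = 1.0996992 − 1, so the required nominal rate is 0.0997.

0.0997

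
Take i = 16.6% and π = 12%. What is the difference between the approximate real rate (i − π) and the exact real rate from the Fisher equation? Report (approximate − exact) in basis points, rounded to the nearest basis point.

49 basis points

Approximate: r ≈ 16.600% − 12.000% = 4.6000%
Exact: (1 + 0.1660)/(1 + 0.1200) − 1 = 4.1071%
Error = 4.6000% − 4.1071% = 0.4929% → 49 basis points.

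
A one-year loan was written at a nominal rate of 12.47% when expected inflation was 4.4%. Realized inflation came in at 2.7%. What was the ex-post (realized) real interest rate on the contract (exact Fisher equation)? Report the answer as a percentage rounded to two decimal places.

Ex-post: (1 + 0.1247)/(1 + 0.0270) − 1 = 9.5131%
So the realized real rate is 9.51%.

9.51%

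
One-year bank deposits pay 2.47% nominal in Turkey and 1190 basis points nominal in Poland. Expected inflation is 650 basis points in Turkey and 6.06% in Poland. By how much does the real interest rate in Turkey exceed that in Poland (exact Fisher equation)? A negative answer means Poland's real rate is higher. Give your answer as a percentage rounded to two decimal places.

Turkey: (1 + 0.0247)/(1 + 0.0650) − 1 = -3.7840%
Poland: (1 + 0.1190)/(1 + 0.0606) − 1 = 5.5063%
Differential = -3.7840% − 5.5063% = -9.2904% → -9.29%.

-9.29%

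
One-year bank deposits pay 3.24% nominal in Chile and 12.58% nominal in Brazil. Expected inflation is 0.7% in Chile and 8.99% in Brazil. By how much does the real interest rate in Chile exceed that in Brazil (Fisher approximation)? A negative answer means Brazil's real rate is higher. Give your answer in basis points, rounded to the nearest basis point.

-105 basis points

Chile: 3.24% − 0.7% = 2.540%
Brazil: 12.58% − 8.99% = 3.590%
Differential = -1.050% → -105 basis points.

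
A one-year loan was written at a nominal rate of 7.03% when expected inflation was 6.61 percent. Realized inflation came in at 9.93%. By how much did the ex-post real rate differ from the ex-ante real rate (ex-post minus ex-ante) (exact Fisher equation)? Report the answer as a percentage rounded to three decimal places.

Ex-ante: (1 + 0.0703)/(1 + 0.0661) − 1 = 0.3940%
Ex-post: (1 + 0.0703)/(1 + 0.0993) − 1 = -2.6380%
Difference (ex-post − ex-ante) = -3.0320% → -3.032%.

-3.032%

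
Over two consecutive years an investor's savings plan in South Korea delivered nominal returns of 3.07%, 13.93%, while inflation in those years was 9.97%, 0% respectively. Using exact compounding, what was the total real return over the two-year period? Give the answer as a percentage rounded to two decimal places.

6.78%

Nominal growth factor = 1.0307 × 1.1393 = 1.174277
Price-level growth factor = 1.0997 × 1.0000 = 1.099700
Real growth factor = 1.174277 / 1.099700 = 1.067815
Total real return = 1.067815 − 1 → 6.78%.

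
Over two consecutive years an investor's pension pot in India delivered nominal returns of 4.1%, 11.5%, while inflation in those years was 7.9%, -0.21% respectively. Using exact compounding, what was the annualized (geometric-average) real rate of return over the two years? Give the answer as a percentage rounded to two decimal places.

Nominal growth factor = 1.0410 × 1.1150 = 1.16071500
Price-level growth factor = 1.0790 × 0.9979 = 1.07673410
Real growth factor = 1.16071500 / 1.07673410 = 1.07799595
Annualized real rate = 1.07799595^(1/2) − 1 = 3.8266% → 3.83%.

3.83%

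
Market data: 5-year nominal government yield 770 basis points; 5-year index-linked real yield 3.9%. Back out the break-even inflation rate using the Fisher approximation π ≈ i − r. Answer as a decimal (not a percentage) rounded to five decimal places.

0.03800

π ≈ i − r = 7.7% − 3.9% → 0.03800.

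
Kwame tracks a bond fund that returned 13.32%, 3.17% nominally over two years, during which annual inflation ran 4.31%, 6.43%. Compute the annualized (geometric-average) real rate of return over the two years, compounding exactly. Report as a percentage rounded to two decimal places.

2.62%

Nominal growth factor = 1.1332 × 1.0317 = 1.16912244
Price-level growth factor = 1.0431 × 1.0643 = 1.11017133
Real growth factor = 1.16912244 / 1.11017133 = 1.05310091
Annualized real rate = 1.05310091^(1/2) − 1 = 2.6207% → 2.62%.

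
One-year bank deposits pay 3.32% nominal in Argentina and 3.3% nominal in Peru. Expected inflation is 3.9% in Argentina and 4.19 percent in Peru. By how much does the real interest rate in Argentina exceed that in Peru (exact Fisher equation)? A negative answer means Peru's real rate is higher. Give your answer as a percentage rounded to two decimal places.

Argentina: (1 + 0.0332)/(1 + 0.0390) − 1 = -0.5582%
Peru: (1 + 0.0330)/(1 + 0.0419) − 1 = -0.8542%
Differential = -0.5582% − (-0.8542%) = 0.2960% → 0.30%.

0.30%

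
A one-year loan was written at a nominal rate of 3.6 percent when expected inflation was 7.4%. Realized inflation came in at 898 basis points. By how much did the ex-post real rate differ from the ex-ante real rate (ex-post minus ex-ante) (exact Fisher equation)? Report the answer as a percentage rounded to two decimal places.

Ex-ante: (1 + 0.0360)/(1 + 0.0740) − 1 = -3.5382%
Ex-post: (1 + 0.0360)/(1 + 0.0898) − 1 = -4.9367%
Difference (ex-post − ex-ante) = -1.3985% → -1.40%.

-1.40%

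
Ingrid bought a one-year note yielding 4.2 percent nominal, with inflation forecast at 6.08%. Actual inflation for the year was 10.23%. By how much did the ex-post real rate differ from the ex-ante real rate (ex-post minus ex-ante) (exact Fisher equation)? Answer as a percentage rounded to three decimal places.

Ex-ante: (1 + 0.0420)/(1 + 0.0608) − 1 = -1.7722%
Ex-post: (1 + 0.0420)/(1 + 0.1023) − 1 = -5.4704%
Difference (ex-post − ex-ante) = -3.6981% → -3.698%.

-3.698%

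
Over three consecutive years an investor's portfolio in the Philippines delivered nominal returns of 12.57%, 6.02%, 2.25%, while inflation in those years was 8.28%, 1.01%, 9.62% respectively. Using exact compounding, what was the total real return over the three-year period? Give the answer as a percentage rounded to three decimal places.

1.782%

Compound the nominal returns: 1.1257 × 1.0602 × 1.0225 = 1.220320.
Compound inflation: 1.0828 × 1.0101 × 1.0962 = 1.198954.
Deflate: 1.220320 / 1.198954 = 1.017821.
Total real return = 1.017821 − 1 → 1.782%.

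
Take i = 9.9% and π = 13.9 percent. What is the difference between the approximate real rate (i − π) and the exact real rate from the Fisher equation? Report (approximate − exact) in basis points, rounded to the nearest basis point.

-49 basis points

Approximate: r ≈ 9.900% − 13.900% = -4.0000%
Exact: (1 + 0.0990)/(1 + 0.1390) − 1 = -3.5119%
Error = -4.0000% − (-3.5119%) = -0.4881% → -49 basis points.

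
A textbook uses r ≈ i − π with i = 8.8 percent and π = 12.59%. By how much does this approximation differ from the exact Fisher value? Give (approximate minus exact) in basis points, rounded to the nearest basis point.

-42 basis points

Approximate: r ≈ 8.800% − 12.590% = -3.7900%
Exact: (1 + 0.0880)/(1 + 0.1259) − 1 = -3.3662%
Error = -3.7900% − (-3.3662%) = -0.4238% → -42 basis points.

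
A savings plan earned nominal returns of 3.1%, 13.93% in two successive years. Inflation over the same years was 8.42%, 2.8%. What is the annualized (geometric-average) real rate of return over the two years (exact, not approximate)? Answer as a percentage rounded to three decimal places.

2.659%

Nominal growth factor = 1.0310 × 1.1393 = 1.17461830
Price-level growth factor = 1.0842 × 1.0280 = 1.11455760
Real growth factor = 1.17461830 / 1.11455760 = 1.05388748
Annualized real rate = 1.05388748^(1/2) − 1 = 2.6590% → 2.659%.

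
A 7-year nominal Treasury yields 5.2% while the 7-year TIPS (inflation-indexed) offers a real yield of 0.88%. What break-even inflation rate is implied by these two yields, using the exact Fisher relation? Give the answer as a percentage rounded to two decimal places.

4.28%

(1 + π) = (1 + i)/(1 + r) = 1.05200 / 1.00880 = 1.042823
Break-even inflation = 1.042823 − 1 → 4.28%.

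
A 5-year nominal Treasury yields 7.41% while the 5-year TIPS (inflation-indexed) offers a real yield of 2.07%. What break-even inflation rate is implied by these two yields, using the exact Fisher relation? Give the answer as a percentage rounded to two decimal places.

5.23%

(1 + π) = (1 + i)/(1 + r) = 1.07410 / 1.02070 = 1.052317
Break-even inflation = 1.052317 − 1 → 5.23%.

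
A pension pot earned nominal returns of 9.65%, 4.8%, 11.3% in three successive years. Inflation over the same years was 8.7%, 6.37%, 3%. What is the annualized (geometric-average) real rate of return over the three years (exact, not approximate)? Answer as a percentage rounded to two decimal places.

2.41%

Compound the nominal returns: 1.0965 × 1.0480 × 1.1130 = 1.27898392.
Compound inflation: 1.0870 × 1.0637 × 1.0300 = 1.19092916.
Deflate: 1.27898392 / 1.19092916 = 1.07393786.
Annualized real rate = 1.07393786^(1/3) − 1 = 2.4062% → 2.41%.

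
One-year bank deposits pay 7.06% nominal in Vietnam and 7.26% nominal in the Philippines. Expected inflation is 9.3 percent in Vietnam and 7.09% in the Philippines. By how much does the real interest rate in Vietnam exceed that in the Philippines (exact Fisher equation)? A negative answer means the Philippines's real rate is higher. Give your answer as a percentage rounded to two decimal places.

-2.21%

Vietnam: (1 + 0.0706)/(1 + 0.0930) − 1 = -2.0494%
The Philippines: (1 + 0.0726)/(1 + 0.0709) − 1 = 0.1587%
Differential = -2.0494% − 0.1587% = -2.2082% → -2.21%.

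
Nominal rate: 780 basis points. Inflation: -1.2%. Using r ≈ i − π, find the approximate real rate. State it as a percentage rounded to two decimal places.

9.00%

r ≈ i − π = 7.8% − (-1.2%) = 9.00%.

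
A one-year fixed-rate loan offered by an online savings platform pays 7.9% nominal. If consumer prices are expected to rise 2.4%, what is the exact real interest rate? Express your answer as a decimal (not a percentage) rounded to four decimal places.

0.0537

1 + r = 1.07900 / 1.02400 = 1.053711
r = 1.053711 − 1 = 5.3711%, i.e. 0.0537.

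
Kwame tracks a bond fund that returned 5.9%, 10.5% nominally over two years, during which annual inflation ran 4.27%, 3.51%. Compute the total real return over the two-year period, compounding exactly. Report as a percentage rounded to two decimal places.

Nominal growth factor = 1.0590 × 1.1050 = 1.170195
Price-level growth factor = 1.0427 × 1.0351 = 1.079299
Real growth factor = 1.170195 / 1.079299 = 1.084218
Total real return = 1.084218 − 1 → 8.42%.

8.42%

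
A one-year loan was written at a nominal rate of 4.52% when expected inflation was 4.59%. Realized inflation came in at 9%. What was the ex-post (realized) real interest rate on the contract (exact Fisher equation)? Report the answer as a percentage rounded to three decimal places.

Ex-post: (1 + 0.0452)/(1 + 0.0900) − 1 = -4.1101%
So the realized real rate is -4.110%.

-4.110%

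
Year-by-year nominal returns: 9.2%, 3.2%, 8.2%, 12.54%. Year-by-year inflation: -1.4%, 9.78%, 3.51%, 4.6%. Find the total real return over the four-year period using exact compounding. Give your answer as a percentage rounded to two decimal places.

17.09%

Compound the nominal returns: 1.0920 × 1.0320 × 1.0820 × 1.1254 = 1.372260.
Compound inflation: 0.9860 × 1.0978 × 1.0351 × 1.0460 = 1.171964.
Deflate: 1.372260 / 1.171964 = 1.170907.
Total real return = 1.170907 − 1 → 17.09%.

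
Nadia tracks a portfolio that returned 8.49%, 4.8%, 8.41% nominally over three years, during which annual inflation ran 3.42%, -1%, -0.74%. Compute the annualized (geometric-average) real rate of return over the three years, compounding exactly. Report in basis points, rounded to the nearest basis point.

664 basis points

Nominal growth factor = 1.0849 × 1.0480 × 1.0841 = 1.23259481
Price-level growth factor = 1.0342 × 0.9900 × 0.9926 = 1.01628145
Real growth factor = 1.23259481 / 1.01628145 = 1.21284789
Annualized real rate = 1.21284789^(1/3) − 1 = 6.6438% → 664 basis points.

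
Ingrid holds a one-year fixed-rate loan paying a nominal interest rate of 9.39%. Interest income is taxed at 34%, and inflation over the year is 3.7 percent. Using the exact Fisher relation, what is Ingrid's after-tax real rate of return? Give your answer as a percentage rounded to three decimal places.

After-tax nominal return = 9.39% × (1 − 0.34) = 6.1974%.
1 + r = 1.061974 / 1.03700 = 1.024083
After-tax real rate = 1.024083 − 1 → 2.408%.

2.408%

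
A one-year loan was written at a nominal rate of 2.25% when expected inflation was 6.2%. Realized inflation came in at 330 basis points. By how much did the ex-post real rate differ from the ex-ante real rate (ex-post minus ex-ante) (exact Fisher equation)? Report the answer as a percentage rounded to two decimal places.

2.70%

Ex-ante: (1 + 0.0225)/(1 + 0.0620) − 1 = -3.7194%
Ex-post: (1 + 0.0225)/(1 + 0.0330) − 1 = -1.0165%
Difference (ex-post − ex-ante) = 2.7029% → 2.70%.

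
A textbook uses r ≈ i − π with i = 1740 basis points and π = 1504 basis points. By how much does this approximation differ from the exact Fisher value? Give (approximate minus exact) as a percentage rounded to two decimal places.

0.31%

Approximate: r ≈ 17.400% − 15.040% = 2.3600%
Exact: (1 + 0.1740)/(1 + 0.1504) − 1 = 2.0515%
Error = 2.3600% − 2.0515% = 0.3085% → 0.31%.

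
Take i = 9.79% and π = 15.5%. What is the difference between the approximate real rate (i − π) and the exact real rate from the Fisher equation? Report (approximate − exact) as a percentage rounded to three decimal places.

-0.766%

Approximate: r ≈ 9.790% − 15.500% = -5.7100%
Exact: (1 + 0.0979)/(1 + 0.1550) − 1 = -4.9437%
Error = -5.7100% − (-4.9437%) = -0.7663% → -0.766%.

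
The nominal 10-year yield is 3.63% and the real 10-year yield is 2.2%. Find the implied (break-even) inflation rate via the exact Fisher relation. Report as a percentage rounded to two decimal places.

(1 + π) = (1 + i)/(1 + r) = 1.03630 / 1.02200 = 1.013992
Break-even inflation = 1.013992 − 1 → 1.40%.

1.40%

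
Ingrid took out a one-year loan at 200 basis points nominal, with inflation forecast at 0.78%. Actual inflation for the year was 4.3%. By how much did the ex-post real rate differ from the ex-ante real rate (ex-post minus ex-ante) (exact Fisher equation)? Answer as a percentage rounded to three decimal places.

Ex-ante: (1 + 0.0200)/(1 + 0.0078) − 1 = 1.2106%
Ex-post: (1 + 0.0200)/(1 + 0.0430) − 1 = -2.2052%
Difference (ex-post − ex-ante) = -3.4157% → -3.416%.

-3.416%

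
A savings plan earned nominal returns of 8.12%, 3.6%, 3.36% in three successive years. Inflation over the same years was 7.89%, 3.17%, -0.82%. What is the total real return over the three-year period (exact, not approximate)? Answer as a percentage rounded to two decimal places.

4.87%

Compound the nominal returns: 1.0812 × 1.0360 × 1.0336 = 1.157759.
Compound inflation: 1.0789 × 1.0317 × 0.9918 = 1.103974.
Deflate: 1.157759 / 1.103974 = 1.048720.
Total real return = 1.048720 − 1 → 4.87%.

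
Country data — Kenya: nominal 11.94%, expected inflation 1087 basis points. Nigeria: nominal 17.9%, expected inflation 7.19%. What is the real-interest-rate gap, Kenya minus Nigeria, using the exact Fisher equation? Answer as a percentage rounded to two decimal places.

-9.03%

Kenya: (1 + 0.1194)/(1 + 0.1087) − 1 = 0.9651%
Nigeria: (1 + 0.1790)/(1 + 0.0719) − 1 = 9.9916%
Differential = 0.9651% − 9.9916% = -9.0265% → -9.03%.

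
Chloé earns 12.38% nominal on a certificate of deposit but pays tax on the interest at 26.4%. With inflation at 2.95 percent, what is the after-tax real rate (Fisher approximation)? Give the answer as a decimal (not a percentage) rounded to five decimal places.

After-tax nominal return = 12.38% × (1 − 0.264) = 9.11168%.
r ≈ 9.11168% − 2.95% → 0.06162.

0.06162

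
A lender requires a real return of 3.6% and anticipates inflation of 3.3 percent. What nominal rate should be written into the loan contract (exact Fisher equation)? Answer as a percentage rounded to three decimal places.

7.019%

(1 + i) = (1 + r)(1 + π) = 1.03600 × 1.03300 = 1.070188
i = 1.070188 − 1, so the required nominal rate is 7.019%.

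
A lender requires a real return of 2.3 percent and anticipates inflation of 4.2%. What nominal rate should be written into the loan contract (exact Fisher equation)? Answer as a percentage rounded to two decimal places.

(1 + i) = (1 + r)(1 + π) = 1.02300 × 1.04200 = 1.065966
i = 1.065966 − 1, so the required nominal rate is 6.60%.

6.60%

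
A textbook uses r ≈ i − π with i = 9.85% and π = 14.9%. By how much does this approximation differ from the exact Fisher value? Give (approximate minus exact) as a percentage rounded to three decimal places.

Approximate: r ≈ 9.850% − 14.900% = -5.0500%
Exact: (1 + 0.0985)/(1 + 0.1490) − 1 = -4.3951%
Error = -5.0500% − (-4.3951%) = -0.6549% → -0.655%.

-0.655%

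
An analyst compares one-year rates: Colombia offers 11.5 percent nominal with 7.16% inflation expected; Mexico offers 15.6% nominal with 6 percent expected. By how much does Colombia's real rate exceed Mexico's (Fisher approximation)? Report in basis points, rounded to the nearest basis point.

Colombia: 11.5% − 7.16% = 4.340%
Mexico: 15.6% − 6% = 9.600%
Differential = -5.260% → -526 basis points.

-526 basis points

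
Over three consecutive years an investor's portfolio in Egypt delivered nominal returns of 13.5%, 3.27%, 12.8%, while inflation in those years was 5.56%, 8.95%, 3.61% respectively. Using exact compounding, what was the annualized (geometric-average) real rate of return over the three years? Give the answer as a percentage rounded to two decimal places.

3.53%

Nominal growth factor = 1.1350 × 1.0327 × 1.1280 = 1.32214516
Price-level growth factor = 1.0556 × 1.0895 × 1.0361 = 1.19159395
Real growth factor = 1.32214516 / 1.19159395 = 1.10956014
Annualized real rate = 1.10956014^(1/3) − 1 = 3.5262% → 3.53%.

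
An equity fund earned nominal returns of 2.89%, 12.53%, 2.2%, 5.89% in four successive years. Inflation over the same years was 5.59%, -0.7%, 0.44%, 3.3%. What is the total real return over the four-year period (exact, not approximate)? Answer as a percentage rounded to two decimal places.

15.18%

Nominal growth factor = 1.0289 × 1.1253 × 1.0220 × 1.0589 = 1.252989
Price-level growth factor = 1.0559 × 0.9930 × 1.0044 × 1.0330 = 1.087875
Real growth factor = 1.252989 / 1.087875 = 1.151777
Total real return = 1.151777 − 1 → 15.18%.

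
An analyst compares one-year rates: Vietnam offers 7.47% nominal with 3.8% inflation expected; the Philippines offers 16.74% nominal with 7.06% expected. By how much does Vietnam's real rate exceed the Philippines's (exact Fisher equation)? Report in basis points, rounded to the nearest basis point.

Vietnam: (1 + 0.0747)/(1 + 0.0380) − 1 = 3.5356%
The Philippines: (1 + 0.1674)/(1 + 0.0706) − 1 = 9.0417%
Differential = 3.5356% − 9.0417% = -5.5060% → -551 basis points.

-551 basis points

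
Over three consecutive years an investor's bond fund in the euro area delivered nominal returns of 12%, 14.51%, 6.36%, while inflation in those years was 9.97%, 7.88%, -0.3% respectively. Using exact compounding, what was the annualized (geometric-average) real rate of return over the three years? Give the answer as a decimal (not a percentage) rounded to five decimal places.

Nominal growth factor = 1.1200 × 1.1451 × 1.0636 = 1.36407976
Price-level growth factor = 1.0997 × 1.0788 × 0.9970 = 1.18279729
Real growth factor = 1.36407976 / 1.18279729 = 1.15326588
Annualized real rate = 1.15326588^(1/3) − 1 = 4.8680% → 0.04868.

0.04868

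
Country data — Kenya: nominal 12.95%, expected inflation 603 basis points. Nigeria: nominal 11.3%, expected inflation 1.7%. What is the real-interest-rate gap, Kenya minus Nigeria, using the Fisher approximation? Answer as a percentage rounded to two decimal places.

-2.68%

Kenya: 12.95% − 6.03% = 6.920%
Nigeria: 11.3% − 1.7% = 9.600%
Differential = -2.680% → -2.68%.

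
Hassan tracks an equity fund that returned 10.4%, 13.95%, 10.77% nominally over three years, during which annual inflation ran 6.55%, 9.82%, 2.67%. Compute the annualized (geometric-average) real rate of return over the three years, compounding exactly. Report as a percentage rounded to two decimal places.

5.07%

Nominal growth factor = 1.1040 × 1.1395 × 1.1077 = 1.39349546
Price-level growth factor = 1.0655 × 1.0982 × 1.0267 = 1.20137463
Real growth factor = 1.39349546 / 1.20137463 = 1.15991751
Annualized real rate = 1.15991751^(1/3) − 1 = 5.0693% → 5.07%.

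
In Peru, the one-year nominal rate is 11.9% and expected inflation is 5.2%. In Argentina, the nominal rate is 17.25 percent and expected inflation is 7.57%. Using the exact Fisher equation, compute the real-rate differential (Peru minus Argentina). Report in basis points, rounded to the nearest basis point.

-263 basis points

Peru: (1 + 0.1190)/(1 + 0.0520) − 1 = 6.3688%
Argentina: (1 + 0.1725)/(1 + 0.0757) − 1 = 8.9988%
Differential = 6.3688% − 8.9988% = -2.6300% → -263 basis points.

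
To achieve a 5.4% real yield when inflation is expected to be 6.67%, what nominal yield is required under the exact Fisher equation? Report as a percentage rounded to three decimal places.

(1 + i) = (1 + r)(1 + π) = 1.05400 × 1.06670 = 1.1243018
i = 1.1243018 − 1, so the required nominal rate is 12.430%.

12.430%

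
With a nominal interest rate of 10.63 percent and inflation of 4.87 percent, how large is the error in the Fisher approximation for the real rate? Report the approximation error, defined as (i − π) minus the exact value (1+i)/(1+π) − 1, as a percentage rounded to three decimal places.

Approximate: r ≈ 10.630% − 4.870% = 5.7600%
Exact: (1 + 0.1063)/(1 + 0.0487) − 1 = 5.49251%
Error = 5.7600% − 5.49251% = 0.26749% → 0.267%.

0.267%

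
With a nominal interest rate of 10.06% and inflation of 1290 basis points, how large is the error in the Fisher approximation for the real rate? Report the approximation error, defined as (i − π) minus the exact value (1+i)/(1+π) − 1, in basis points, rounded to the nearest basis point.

Approximate: r ≈ 10.060% − 12.900% = -2.8400%
Exact: (1 + 0.1006)/(1 + 0.1290) − 1 = -2.5155%
Error = -2.8400% − (-2.5155%) = -0.3245% → -32 basis points.

-32 basis points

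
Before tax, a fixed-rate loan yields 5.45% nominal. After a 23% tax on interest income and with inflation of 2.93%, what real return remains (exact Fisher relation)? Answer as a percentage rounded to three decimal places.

After-tax nominal return = 5.45% × (1 − 0.23) = 4.1965%.
1 + r = 1.041965 / 1.02930 = 1.012304
After-tax real rate = 1.012304 − 1 → 1.230%.

1.230%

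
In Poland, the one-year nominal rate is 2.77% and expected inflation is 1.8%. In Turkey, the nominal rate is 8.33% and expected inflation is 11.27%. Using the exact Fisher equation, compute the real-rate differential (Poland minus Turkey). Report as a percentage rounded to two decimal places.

Poland: (1 + 0.0277)/(1 + 0.0180) − 1 = 0.9528%
Turkey: (1 + 0.0833)/(1 + 0.1127) − 1 = -2.6422%
Differential = 0.9528% − (-2.6422%) = 3.5951% → 3.60%.

3.60%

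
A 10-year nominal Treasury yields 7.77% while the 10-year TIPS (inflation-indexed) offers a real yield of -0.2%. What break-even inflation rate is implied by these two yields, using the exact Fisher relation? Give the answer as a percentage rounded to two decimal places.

(1 + π) = (1 + i)/(1 + r) = 1.07770 / 0.99800 = 1.079860
Break-even inflation = 1.079860 − 1 → 7.99%.

7.99%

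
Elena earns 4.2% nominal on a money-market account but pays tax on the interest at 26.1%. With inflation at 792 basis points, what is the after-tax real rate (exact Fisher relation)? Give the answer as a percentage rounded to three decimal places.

After-tax nominal return = 4.2% × (1 − 0.261) = 3.1038%.
1 + r = 1.031038 / 1.07920 = 0.955372
After-tax real rate = 0.955372 − 1 → -4.463%.

-4.463%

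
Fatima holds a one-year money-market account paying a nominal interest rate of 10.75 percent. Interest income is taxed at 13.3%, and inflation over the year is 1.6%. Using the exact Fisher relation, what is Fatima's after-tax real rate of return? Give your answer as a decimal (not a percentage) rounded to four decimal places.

After-tax nominal return = 10.75% × (1 − 0.133) = 9.32025%.
1 + r = 1.0932025 / 1.01600 = 1.075987
After-tax real rate = 1.075987 − 1 → 0.0760.

0.0760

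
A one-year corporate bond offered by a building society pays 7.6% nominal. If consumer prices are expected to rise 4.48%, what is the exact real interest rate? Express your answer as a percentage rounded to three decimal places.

2.986%

By the Fisher identity, 1 + r = (1 + i)/(1 + π).
1 + r = 1.07600 / 1.04480 = 1.029862
r = 1.029862 − 1 = 2.9862%, i.e. 2.986%.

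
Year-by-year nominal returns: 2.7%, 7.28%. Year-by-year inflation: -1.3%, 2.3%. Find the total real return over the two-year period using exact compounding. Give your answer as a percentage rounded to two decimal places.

Nominal growth factor = 1.0270 × 1.0728 = 1.101766
Price-level growth factor = 0.9870 × 1.0230 = 1.009701
Real growth factor = 1.101766 / 1.009701 = 1.091180
Total real return = 1.091180 − 1 → 9.12%.

9.12%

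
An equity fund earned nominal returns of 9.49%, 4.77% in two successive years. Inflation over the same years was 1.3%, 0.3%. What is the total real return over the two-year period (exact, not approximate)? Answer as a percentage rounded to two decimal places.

12.90%

Nominal growth factor = 1.0949 × 1.0477 = 1.147127
Price-level growth factor = 1.0130 × 1.0030 = 1.016039
Real growth factor = 1.147127 / 1.016039 = 1.129018
Total real return = 1.129018 − 1 → 12.90%.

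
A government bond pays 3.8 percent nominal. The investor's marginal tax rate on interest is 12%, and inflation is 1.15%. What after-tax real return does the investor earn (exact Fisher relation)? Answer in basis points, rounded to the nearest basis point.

After-tax nominal return = 3.8% × (1 − 0.12) = 3.3440%.
1 + r = 1.03344 / 1.01150 = 1.021691
After-tax real rate = 1.021691 − 1 → 217 basis points.

217 basis points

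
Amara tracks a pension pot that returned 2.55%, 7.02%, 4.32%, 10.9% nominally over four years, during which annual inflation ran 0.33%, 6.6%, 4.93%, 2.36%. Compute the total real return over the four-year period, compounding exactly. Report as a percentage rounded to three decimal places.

10.530%

Nominal growth factor = 1.0255 × 1.0702 × 1.0432 × 1.1090 = 1.269696
Price-level growth factor = 1.0033 × 1.0660 × 1.0493 × 1.0236 = 1.148730
Real growth factor = 1.269696 / 1.148730 = 1.105304
Total real return = 1.105304 − 1 → 10.530%.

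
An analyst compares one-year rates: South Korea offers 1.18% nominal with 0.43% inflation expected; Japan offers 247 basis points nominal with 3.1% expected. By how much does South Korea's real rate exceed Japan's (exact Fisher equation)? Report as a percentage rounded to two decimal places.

South Korea: (1 + 0.0118)/(1 + 0.0043) − 1 = 0.7468%
Japan: (1 + 0.0247)/(1 + 0.0310) − 1 = -0.6111%
Differential = 0.7468% − (-0.6111%) = 1.3578% → 1.36%.

1.36%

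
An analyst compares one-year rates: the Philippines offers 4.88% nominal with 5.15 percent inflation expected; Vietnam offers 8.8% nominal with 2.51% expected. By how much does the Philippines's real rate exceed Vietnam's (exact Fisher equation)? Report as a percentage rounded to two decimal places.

The Philippines: (1 + 0.0488)/(1 + 0.0515) − 1 = -0.2568%
Vietnam: (1 + 0.0880)/(1 + 0.0251) − 1 = 6.1360%
Differential = -0.2568% − 6.1360% = -6.3928% → -6.39%.

-6.39%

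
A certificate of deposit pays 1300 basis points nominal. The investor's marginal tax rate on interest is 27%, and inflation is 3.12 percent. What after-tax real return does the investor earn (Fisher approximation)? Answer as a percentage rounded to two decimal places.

After-tax nominal return = 13% × (1 − 0.27) = 9.4900%.
r ≈ 9.4900% − 3.12% → 6.37%.

6.37%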